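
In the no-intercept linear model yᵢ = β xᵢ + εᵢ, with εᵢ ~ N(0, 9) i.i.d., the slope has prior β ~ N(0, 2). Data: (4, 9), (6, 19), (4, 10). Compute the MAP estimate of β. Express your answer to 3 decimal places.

log p(β | y) = −Σ(yᵢ − βxᵢ)²/(2·9) − β²/(2·2) + const.
Setting the derivative to zero: Σxᵢ(yᵢ − βxᵢ)/9 − β/2 = 0, so β = Σxᵢyᵢ / (Σxᵢ² + σ²/τ²).
Σxᵢyᵢ = 4·9 + 6·19 + 4·10 = 190; Σxᵢ² = 68; σ²/τ² = 4.5.
β̂_MAP = 190 / (68 + 4.5) = 190/72.5 ≈ 2.621.

β̂_MAP = 2.621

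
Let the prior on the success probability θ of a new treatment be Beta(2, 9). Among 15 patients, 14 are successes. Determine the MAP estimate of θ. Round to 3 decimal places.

θ̂_MAP = 0.625

Prior: Beta(2, 9).
Data: 14 successes in 15 trials. The binomial likelihood contributes θ^14(1−θ)^1, so the posterior is Beta(2+14, 9+1) = Beta(16, 10).
For Beta(a, b) with a, b > 1 the mode is (a−1)/(a+b−2) = 15/24 ≈ 0.625.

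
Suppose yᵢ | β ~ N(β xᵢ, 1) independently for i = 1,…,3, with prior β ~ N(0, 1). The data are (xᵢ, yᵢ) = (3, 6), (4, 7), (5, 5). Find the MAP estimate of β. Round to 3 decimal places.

β̂_MAP = 1.392

log p(β | y) = −Σ(yᵢ − βxᵢ)²/(2·1) − β²/(2·1) + const.
Setting the derivative to zero: Σxᵢ(yᵢ − βxᵢ)/1 − β/1 = 0, so β = Σxᵢyᵢ / (Σxᵢ² + σ²/τ²).
Σxᵢyᵢ = 3·6 + 4·7 + 5·5 = 71; Σxᵢ² = 50; σ²/τ² = 1.
β̂_MAP = 71 / (50 + 1) = 71/51 ≈ 1.392.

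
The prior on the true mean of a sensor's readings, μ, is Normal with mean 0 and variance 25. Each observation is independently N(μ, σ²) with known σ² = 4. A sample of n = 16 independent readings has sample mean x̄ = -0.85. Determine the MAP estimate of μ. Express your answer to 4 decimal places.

n = 16, x̄ = -0.85.
For a Normal prior and Normal likelihood with known variance, the posterior is Normal; its mode equals its mean, the precision-weighted average.
Prior precision 1/σ₀² = 1/25 = 0.04; data precision n/σ² = 16/4 = 4.
μ̂ = (0.04·0 + 4·(-0.85)) / (0.04 + 4) = (-3.4)/4.04 = -85/101 ≈ -0.8416.

μ̂_MAP = -0.8416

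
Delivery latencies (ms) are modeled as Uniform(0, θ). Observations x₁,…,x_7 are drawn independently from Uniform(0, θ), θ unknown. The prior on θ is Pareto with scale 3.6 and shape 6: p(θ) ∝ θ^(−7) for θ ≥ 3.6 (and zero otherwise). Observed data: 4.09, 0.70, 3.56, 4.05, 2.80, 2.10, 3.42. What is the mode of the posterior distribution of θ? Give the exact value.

The Uniform(0, θ) likelihood is θ^(−n) for θ ≥ max(xᵢ), zero otherwise. Here max(xᵢ) = 4.09.
Posterior ∝ θ^(−7) · θ^(−7) = θ^(−14) on θ ≥ max(3.6, 4.09) = 4.09.
This density is strictly decreasing in θ, so the posterior mode lies at the lower boundary of the support.

θ̂_MAP = 4.09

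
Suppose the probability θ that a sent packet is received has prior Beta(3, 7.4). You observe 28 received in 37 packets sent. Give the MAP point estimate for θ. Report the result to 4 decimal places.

θ̂_MAP = 0.6608

Prior: Beta(3, 7.4).
Data: 28 successes in 37 trials. The binomial likelihood contributes θ^28(1−θ)^9, so the posterior is Beta(3+28, 7.4+9) = Beta(31, 16.4).
For Beta(a, b) with a, b > 1 the mode is (a−1)/(a+b−2) = 30/45.4 ≈ 0.6608.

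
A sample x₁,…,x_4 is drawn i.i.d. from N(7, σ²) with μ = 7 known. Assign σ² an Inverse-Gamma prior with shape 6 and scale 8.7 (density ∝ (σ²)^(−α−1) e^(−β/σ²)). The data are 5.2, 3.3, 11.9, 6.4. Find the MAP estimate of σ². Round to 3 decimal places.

Sum of squared deviations about the known mean: SS = (5.2−7)² + (3.3−7)² + (11.9−7)² + (6.4−7)² = 41.3.
The Normal likelihood contributes (σ²)^(−n/2) exp(−SS/(2σ²)), so the posterior is Inverse-Gamma(α + n/2, β + SS/2) = Inverse-Gamma(8, 29.35).
The mode of Inverse-Gamma(a, b) is b/(a+1) = 29.35/9 ≈ 3.261.

σ̂²_MAP = 3.261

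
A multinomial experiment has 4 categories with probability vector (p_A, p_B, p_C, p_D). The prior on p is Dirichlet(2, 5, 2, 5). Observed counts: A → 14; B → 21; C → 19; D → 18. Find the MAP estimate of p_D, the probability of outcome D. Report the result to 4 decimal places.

MAP estimate of p_D = 0.2683

The posterior is Dirichlet(αᵢ + nᵢ) = Dirichlet(16, 26, 21, 23).
For a Dirichlet(a₁,…,a_K) with all aᵢ > 1, the mode has j-th component (aⱼ − 1)/(Σaᵢ − K).
Here Σaᵢ = 86 and K = 4, so p_D = (23 − 1)/(86 − 4) = 22/82 ≈ 0.2683.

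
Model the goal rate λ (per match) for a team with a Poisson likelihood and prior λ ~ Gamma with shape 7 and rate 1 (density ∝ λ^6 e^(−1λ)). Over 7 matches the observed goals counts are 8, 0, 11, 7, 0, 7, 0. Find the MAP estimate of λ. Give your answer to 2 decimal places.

λ̂_MAP = 4.88

Σxᵢ = 8+0+11+7+0+7+0 = 33, with n = 7.
Posterior ∝ λ^6e^(−1λ) · λ^33e^(−7λ) = λ^39e^(−8λ), i.e. Gamma(shape=40, rate=8).
The mode of a Gamma(a, b) with a ≥ 1 (shape–rate) is (a−1)/b = 39/8 ≈ 4.88.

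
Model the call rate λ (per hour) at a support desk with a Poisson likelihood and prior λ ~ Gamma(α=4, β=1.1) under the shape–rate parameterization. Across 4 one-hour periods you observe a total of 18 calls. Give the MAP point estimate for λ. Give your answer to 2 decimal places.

λ̂_MAP = 4.12

Σxᵢ = 18, n = 4.
Posterior ∝ λ^3e^(−1.1λ) · λ^18e^(−4λ) = λ^21e^(−5.1λ), i.e. Gamma(shape=22, rate=5.1).
The mode of a Gamma(a, b) with a ≥ 1 (shape–rate) is (a−1)/b = 21/5.1 ≈ 4.12.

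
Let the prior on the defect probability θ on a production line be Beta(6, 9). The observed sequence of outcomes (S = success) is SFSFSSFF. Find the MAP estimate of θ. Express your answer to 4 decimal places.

θ̂_MAP = 0.4286

Prior: Beta(6, 9).
Data: 4 successes in 8 trials (from the sequence). The binomial likelihood contributes θ^4(1−θ)^4, so the posterior is Beta(6+4, 9+4) = Beta(10, 13).
For Beta(a, b) with a, b > 1 the mode is (a−1)/(a+b−2) = 9/21 ≈ 0.4286.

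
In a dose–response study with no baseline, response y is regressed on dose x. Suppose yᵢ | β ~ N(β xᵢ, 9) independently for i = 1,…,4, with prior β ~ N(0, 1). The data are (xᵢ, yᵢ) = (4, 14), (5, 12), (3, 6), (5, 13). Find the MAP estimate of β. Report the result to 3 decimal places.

log p(β | y) = −Σ(yᵢ − βxᵢ)²/(2·9) − β²/(2·1) + const.
Setting the derivative to zero: Σxᵢ(yᵢ − βxᵢ)/9 − β/1 = 0, so β = Σxᵢyᵢ / (Σxᵢ² + σ²/τ²).
Σxᵢyᵢ = 4·14 + 5·12 + 3·6 + 5·13 = 199; Σxᵢ² = 75; σ²/τ² = 9.
β̂_MAP = 199 / (75 + 9) = 199/84 ≈ 2.369.

β̂_MAP = 2.369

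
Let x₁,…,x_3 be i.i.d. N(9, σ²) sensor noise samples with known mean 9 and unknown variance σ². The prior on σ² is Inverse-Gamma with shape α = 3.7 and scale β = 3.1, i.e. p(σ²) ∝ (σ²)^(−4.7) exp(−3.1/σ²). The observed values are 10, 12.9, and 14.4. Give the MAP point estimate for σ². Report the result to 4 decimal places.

Sum of squared deviations about the known mean: SS = (10−9)² + (12.9−9)² + (14.4−9)² = 45.37.
The Normal likelihood contributes (σ²)^(−n/2) exp(−SS/(2σ²)), so the posterior is Inverse-Gamma(α + n/2, β + SS/2) = Inverse-Gamma(5.2, 25.785).
The mode of Inverse-Gamma(a, b) is b/(a+1) = 25.785/6.2 ≈ 4.1589.

σ̂²_MAP = 4.1589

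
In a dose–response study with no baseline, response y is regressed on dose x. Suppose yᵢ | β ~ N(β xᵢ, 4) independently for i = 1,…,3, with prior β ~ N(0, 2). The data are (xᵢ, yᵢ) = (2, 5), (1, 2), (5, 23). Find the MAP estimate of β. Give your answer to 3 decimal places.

log p(β | y) = −Σ(yᵢ − βxᵢ)²/(2·4) − β²/(2·2) + const.
Setting the derivative to zero: Σxᵢ(yᵢ − βxᵢ)/4 − β/2 = 0, so β = Σxᵢyᵢ / (Σxᵢ² + σ²/τ²).
Σxᵢyᵢ = 2·5 + 1·2 + 5·23 = 127; Σxᵢ² = 30; σ²/τ² = 2.
β̂_MAP = 127 / (30 + 2) = 127/32 ≈ 3.969.

β̂_MAP = 3.969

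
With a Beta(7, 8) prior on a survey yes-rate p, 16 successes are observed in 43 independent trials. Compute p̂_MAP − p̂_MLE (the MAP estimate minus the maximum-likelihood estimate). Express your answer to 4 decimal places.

MAP − MLE = 0.0208

Posterior is Beta(23, 35); MAP = (23−1)/(58−2) = 22/56 ≈ 0.39286.
MLE ignores the prior: p̂_MLE = k/n = 16/43 ≈ 0.37209.
Difference = 22/56 − 16/43 = 25/1204 ≈ 0.0208.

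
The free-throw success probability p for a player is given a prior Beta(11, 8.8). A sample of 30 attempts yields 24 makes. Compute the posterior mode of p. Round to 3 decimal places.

Prior: Beta(11, 8.8).
Data: 24 successes in 30 trials. The binomial likelihood contributes p^24(1−p)^6, so the posterior is Beta(11+24, 8.8+6) = Beta(35, 14.8).
For Beta(a, b) with a, b > 1 the mode is (a−1)/(a+b−2) = 34/47.8 ≈ 0.711.

p̂_MAP = 0.711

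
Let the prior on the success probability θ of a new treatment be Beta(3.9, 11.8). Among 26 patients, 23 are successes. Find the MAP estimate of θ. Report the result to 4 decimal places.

θ̂_MAP = 0.6524

Prior: Beta(3.9, 11.8).
Data: 23 successes in 26 trials. The binomial likelihood contributes θ^23(1−θ)^3, so the posterior is Beta(3.9+23, 11.8+3) = Beta(26.9, 14.8).
For Beta(a, b) with a, b > 1 the mode is (a−1)/(a+b−2) = 25.9/39.7 ≈ 0.6524.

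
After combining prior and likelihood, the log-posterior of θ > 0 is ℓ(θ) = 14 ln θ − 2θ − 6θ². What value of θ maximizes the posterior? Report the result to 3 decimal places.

θ̂_MAP = 1.000

ℓ'(θ) = 14/θ − 2 − 12θ. Setting this to zero and multiplying by θ: 12θ² + 2θ − 14 = 0.
θ = (−2 + √(2² + 4·12·14)) / (2·12) = (−2 + √676) / 24 = (−2 + 26)/24 = 1.
ℓ''(θ) = −14/θ² − 12 < 0, confirming a maximum.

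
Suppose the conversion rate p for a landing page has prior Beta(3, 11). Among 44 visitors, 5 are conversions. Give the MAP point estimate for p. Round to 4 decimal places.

p̂_MAP = 0.1250

Prior: Beta(3, 11).
Data: 5 successes in 44 trials. The binomial likelihood contributes p^5(1−p)^39, so the posterior is Beta(3+5, 11+39) = Beta(8, 50).
For Beta(a, b) with a, b > 1 the mode is (a−1)/(a+b−2) = 7/56 ≈ 0.1250.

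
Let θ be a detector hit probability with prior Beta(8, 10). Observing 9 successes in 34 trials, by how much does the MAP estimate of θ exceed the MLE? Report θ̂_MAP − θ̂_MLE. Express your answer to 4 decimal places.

MAP − MLE = 0.0553

Posterior is Beta(17, 35); MAP = (17−1)/(52−2) = 16/50 ≈ 0.32000.
MLE ignores the prior: θ̂_MLE = k/n = 9/34 ≈ 0.26471.
Difference = 16/50 − 9/34 = 47/850 ≈ 0.0553.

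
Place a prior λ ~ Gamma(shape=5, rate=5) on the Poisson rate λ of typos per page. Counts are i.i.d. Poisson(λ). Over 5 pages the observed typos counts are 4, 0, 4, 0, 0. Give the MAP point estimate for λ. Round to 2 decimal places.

λ̂_MAP = 1.20

Σxᵢ = 4+0+4+0+0 = 8, with n = 5.
Posterior ∝ λ^4e^(−5λ) · λ^8e^(−5λ) = λ^12e^(−10λ), i.e. Gamma(shape=13, rate=10).
The mode of a Gamma(a, b) with a ≥ 1 (shape–rate) is (a−1)/b = 12/10 ≈ 1.20.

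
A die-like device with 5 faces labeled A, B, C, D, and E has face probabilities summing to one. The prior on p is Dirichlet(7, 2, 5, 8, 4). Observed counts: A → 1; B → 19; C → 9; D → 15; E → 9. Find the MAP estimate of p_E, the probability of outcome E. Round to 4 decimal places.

MAP estimate of p_E = 0.1622

The posterior is Dirichlet(αᵢ + nᵢ) = Dirichlet(8, 21, 14, 23, 13).
For a Dirichlet(a₁,…,a_K) with all aᵢ > 1, the mode has j-th component (aⱼ − 1)/(Σaᵢ − K).
Here Σaᵢ = 79 and K = 5, so p_E = (13 − 1)/(79 − 5) = 12/74 ≈ 0.1622.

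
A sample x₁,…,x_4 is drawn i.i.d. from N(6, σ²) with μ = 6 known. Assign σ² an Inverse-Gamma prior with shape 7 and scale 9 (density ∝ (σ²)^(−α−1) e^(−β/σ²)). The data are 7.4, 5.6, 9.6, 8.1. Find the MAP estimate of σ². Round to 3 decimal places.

Sum of squared deviations about the known mean: SS = (7.4−6)² + (5.6−6)² + (9.6−6)² + (8.1−6)² = 19.49.
The Normal likelihood contributes (σ²)^(−n/2) exp(−SS/(2σ²)), so the posterior is Inverse-Gamma(α + n/2, β + SS/2) = Inverse-Gamma(9, 18.745).
The mode of Inverse-Gamma(a, b) is b/(a+1) = 18.745/10 ≈ 1.875.

σ̂²_MAP = 1.875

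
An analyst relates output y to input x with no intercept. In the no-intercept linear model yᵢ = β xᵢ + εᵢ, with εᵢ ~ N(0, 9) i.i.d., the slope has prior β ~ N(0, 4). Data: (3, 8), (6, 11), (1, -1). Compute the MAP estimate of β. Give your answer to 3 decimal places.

log p(β | y) = −Σ(yᵢ − βxᵢ)²/(2·9) − β²/(2·4) + const.
Setting the derivative to zero: Σxᵢ(yᵢ − βxᵢ)/9 − β/4 = 0, so β = Σxᵢyᵢ / (Σxᵢ² + σ²/τ²).
Σxᵢyᵢ = 3·8 + 6·11 + 1·(-1) = 89; Σxᵢ² = 46; σ²/τ² = 2.25.
β̂_MAP = 89 / (46 + 2.25) = 89/48.25 ≈ 1.845.

β̂_MAP = 1.845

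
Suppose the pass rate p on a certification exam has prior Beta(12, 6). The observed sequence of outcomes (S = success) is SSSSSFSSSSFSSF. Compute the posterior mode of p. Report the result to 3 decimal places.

p̂_MAP = 0.733

Prior: Beta(12, 6).
Data: 11 successes in 14 trials (from the sequence). The binomial likelihood contributes p^11(1−p)^3, so the posterior is Beta(12+11, 6+3) = Beta(23, 9).
For Beta(a, b) with a, b > 1 the mode is (a−1)/(a+b−2) = 22/30 ≈ 0.733.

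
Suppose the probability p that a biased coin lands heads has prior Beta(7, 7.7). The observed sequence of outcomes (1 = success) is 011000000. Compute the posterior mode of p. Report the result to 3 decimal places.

Prior: Beta(7, 7.7).
Data: 2 successes in 9 trials (from the sequence). The binomial likelihood contributes p^2(1−p)^7, so the posterior is Beta(7+2, 7.7+7) = Beta(9, 14.7).
For Beta(a, b) with a, b > 1 the mode is (a−1)/(a+b−2) = 8/21.7 ≈ 0.369.

p̂_MAP = 0.369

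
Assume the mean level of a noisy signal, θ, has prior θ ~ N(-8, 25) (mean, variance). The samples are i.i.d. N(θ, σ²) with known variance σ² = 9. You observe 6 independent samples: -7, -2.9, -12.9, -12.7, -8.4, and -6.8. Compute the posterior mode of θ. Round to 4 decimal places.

n = 6; x̄ = ((-7) + (-2.9) + (-12.9) + (-12.7) + (-8.4) + (-6.8))/6 = -50.7/6 = -8.45.
For a Normal prior and Normal likelihood with known variance, the posterior is Normal; its mode equals its mean, the precision-weighted average.
Prior precision 1/σ₀² = 1/25 = 0.04; data precision n/σ² = 6/9 = 2/3.
θ̂ = (0.04·(-8) + (2/3)·(-8.45)) / (0.04 + 2/3) = (-893/150)/(53/75) = -893/106 ≈ -8.4245.

θ̂_MAP = -8.4245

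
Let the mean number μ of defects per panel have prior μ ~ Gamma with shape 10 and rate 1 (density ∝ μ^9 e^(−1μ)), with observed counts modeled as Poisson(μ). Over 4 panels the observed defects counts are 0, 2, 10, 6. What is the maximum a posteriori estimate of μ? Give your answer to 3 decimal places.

Σxᵢ = 0+2+10+6 = 18, with n = 4.
Posterior ∝ μ^9e^(−1μ) · μ^18e^(−4μ) = μ^27e^(−5μ), i.e. Gamma(shape=28, rate=5).
The mode of a Gamma(a, b) with a ≥ 1 (shape–rate) is (a−1)/b = 27/5 ≈ 5.400.

μ̂_MAP = 5.400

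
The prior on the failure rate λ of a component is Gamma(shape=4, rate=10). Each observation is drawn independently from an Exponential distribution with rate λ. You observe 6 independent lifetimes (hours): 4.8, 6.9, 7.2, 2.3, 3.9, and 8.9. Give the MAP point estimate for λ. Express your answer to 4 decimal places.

The Exponential(rate=λ) likelihood is ∝ λ^n e^(−λΣtᵢ). Here n = 6 and Σtᵢ = 4.8 + 6.9 + 7.2 + 2.3 + 3.9 + 8.9 = 34.
Posterior ∝ λ^3e^(−10λ) · λ^6e^(−34λ) = λ^9e^(−44λ), i.e. Gamma(10, 44).
Mode = (a−1)/b = 9/44 ≈ 0.2045.

λ̂_MAP = 0.2045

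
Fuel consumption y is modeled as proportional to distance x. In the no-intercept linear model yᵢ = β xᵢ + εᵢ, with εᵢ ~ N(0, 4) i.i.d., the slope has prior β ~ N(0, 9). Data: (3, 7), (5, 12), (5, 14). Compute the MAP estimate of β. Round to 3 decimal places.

β̂_MAP = 2.540

log p(β | y) = −Σ(yᵢ − βxᵢ)²/(2·4) − β²/(2·9) + const.
Setting the derivative to zero: Σxᵢ(yᵢ − βxᵢ)/4 − β/9 = 0, so β = Σxᵢyᵢ / (Σxᵢ² + σ²/τ²).
Σxᵢyᵢ = 3·7 + 5·12 + 5·14 = 151; Σxᵢ² = 59; σ²/τ² = 4/9.
β̂_MAP = 151 / (59 + 4/9) = 151/(535/9) = 1359/535 ≈ 2.540.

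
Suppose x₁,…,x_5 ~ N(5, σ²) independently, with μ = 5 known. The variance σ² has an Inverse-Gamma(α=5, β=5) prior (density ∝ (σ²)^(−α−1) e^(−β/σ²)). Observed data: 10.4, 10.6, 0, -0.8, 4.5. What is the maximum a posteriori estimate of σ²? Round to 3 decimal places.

Sum of squared deviations about the known mean: SS = (10.4−5)² + (10.6−5)² + (0−5)² + (-0.8−5)² + (4.5−5)² = 119.41.
The Normal likelihood contributes (σ²)^(−n/2) exp(−SS/(2σ²)), so the posterior is Inverse-Gamma(α + n/2, β + SS/2) = Inverse-Gamma(7.5, 64.705).
The mode of Inverse-Gamma(a, b) is b/(a+1) = 64.705/8.5 ≈ 7.612.

σ̂²_MAP = 7.612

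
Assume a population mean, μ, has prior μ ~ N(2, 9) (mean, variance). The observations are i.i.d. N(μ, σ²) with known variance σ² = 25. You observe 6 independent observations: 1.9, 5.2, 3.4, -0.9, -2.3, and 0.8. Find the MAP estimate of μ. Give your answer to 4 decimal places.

n = 6; x̄ = (1.9 + 5.2 + 3.4 + (-0.9) + (-2.3) + 0.8)/6 = 8.1/6 = 1.35.
For a Normal prior and Normal likelihood with known variance, the posterior is Normal; its mode equals its mean, the precision-weighted average.
Prior precision 1/σ₀² = 1/9; data precision n/σ² = 6/25 = 0.24.
μ̂ = ((1/9)·2 + 0.24·1.35) / (1/9 + 0.24) = (1229/2250)/(79/225) = 1229/790 ≈ 1.5557.

μ̂_MAP = 1.5557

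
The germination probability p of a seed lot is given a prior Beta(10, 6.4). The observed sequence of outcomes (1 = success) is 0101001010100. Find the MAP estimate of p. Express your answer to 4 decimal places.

Prior: Beta(10, 6.4).
Data: 5 successes in 13 trials (from the sequence). The binomial likelihood contributes p^5(1−p)^8, so the posterior is Beta(10+5, 6.4+8) = Beta(15, 14.4).
For Beta(a, b) with a, b > 1 the mode is (a−1)/(a+b−2) = 14/27.4 ≈ 0.5109.

p̂_MAP = 0.5109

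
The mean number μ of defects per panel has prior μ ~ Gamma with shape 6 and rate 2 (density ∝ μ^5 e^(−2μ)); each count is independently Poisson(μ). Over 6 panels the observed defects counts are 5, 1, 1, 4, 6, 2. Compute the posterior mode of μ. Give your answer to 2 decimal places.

Σxᵢ = 5+1+1+4+6+2 = 19, with n = 6.
Posterior ∝ μ^5e^(−2μ) · μ^19e^(−6μ) = μ^24e^(−8μ), i.e. Gamma(shape=25, rate=8).
The mode of a Gamma(a, b) with a ≥ 1 (shape–rate) is (a−1)/b = 24/8 ≈ 3.00.

μ̂_MAP = 3.00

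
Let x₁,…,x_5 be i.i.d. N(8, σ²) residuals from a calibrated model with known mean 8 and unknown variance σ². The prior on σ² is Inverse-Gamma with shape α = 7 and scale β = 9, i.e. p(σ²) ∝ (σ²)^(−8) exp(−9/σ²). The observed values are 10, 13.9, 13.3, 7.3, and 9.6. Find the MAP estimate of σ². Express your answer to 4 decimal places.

σ̂²_MAP = 4.1881

Sum of squared deviations about the known mean: SS = (10−8)² + (13.9−8)² + (13.3−8)² + (7.3−8)² + (9.6−8)² = 69.95.
The Normal likelihood contributes (σ²)^(−n/2) exp(−SS/(2σ²)), so the posterior is Inverse-Gamma(α + n/2, β + SS/2) = Inverse-Gamma(9.5, 43.975).
The mode of Inverse-Gamma(a, b) is b/(a+1) = 43.975/10.5 ≈ 4.1881.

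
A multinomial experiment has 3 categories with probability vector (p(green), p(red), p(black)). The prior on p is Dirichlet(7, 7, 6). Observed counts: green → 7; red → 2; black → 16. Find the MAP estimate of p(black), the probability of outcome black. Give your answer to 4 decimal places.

MAP estimate of p(black) = 0.5000

The posterior is Dirichlet(αᵢ + nᵢ) = Dirichlet(14, 9, 22).
For a Dirichlet(a₁,…,a_K) with all aᵢ > 1, the mode has j-th component (aⱼ − 1)/(Σaᵢ − K).
Here Σaᵢ = 45 and K = 3, so p(black) = (22 − 1)/(45 − 3) = 21/42 ≈ 0.5000.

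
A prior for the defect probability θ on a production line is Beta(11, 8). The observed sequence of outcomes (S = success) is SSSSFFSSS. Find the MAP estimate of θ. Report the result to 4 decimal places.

Prior: Beta(11, 8).
Data: 7 successes in 9 trials (from the sequence). The binomial likelihood contributes θ^7(1−θ)^2, so the posterior is Beta(11+7, 8+2) = Beta(18, 10).
For Beta(a, b) with a, b > 1 the mode is (a−1)/(a+b−2) = 17/26 ≈ 0.6538.

θ̂_MAP = 0.6538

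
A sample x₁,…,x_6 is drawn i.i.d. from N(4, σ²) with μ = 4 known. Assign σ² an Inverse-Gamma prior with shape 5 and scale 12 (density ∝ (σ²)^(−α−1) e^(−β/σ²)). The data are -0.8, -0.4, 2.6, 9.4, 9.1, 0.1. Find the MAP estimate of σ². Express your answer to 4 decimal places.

Sum of squared deviations about the known mean: SS = (-0.8−4)² + (-0.4−4)² + (2.6−4)² + (9.4−4)² + (9.1−4)² + (0.1−4)² = 114.74.
The Normal likelihood contributes (σ²)^(−n/2) exp(−SS/(2σ²)), so the posterior is Inverse-Gamma(α + n/2, β + SS/2) = Inverse-Gamma(8, 69.37).
The mode of Inverse-Gamma(a, b) is b/(a+1) = 69.37/9 ≈ 7.7078.

σ̂²_MAP = 7.7078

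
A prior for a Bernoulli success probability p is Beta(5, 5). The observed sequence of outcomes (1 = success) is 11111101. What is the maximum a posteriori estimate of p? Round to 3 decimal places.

Prior: Beta(5, 5).
Data: 7 successes in 8 trials (from the sequence). The binomial likelihood contributes p^7(1−p)^1, so the posterior is Beta(5+7, 5+1) = Beta(12, 6).
For Beta(a, b) with a, b > 1 the mode is (a−1)/(a+b−2) = 11/16 ≈ 0.688.

p̂_MAP = 0.688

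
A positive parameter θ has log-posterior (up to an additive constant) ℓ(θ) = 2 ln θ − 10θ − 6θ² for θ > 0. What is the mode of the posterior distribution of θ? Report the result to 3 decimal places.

ℓ'(θ) = 2/θ − 10 − 12θ. Setting this to zero and multiplying by θ: 12θ² + 10θ − 2 = 0.
θ = (−10 + √(10² + 4·12·2)) / (2·12) = (−10 + √196) / 24 = (−10 + 14)/24 = 1/6.
ℓ''(θ) = −2/θ² − 12 < 0, confirming a maximum.

θ̂_MAP = 0.167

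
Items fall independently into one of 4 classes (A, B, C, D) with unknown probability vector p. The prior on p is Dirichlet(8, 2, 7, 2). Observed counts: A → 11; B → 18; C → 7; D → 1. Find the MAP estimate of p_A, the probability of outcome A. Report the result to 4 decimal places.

The posterior is Dirichlet(αᵢ + nᵢ) = Dirichlet(19, 20, 14, 3).
For a Dirichlet(a₁,…,a_K) with all aᵢ > 1, the mode has j-th component (aⱼ − 1)/(Σaᵢ − K).
Here Σaᵢ = 56 and K = 4, so p_A = (19 − 1)/(56 − 4) = 18/52 ≈ 0.3462.

MAP estimate of p_A = 0.3462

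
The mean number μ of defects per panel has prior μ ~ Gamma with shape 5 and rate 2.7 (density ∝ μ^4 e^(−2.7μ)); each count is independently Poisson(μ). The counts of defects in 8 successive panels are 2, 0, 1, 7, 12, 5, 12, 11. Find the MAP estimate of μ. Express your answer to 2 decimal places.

μ̂_MAP = 5.05

Σxᵢ = 2+0+1+7+12+5+12+11 = 50, with n = 8.
Posterior ∝ μ^4e^(−2.7μ) · μ^50e^(−8μ) = μ^54e^(−10.7μ), i.e. Gamma(shape=55, rate=10.7).
The mode of a Gamma(a, b) with a ≥ 1 (shape–rate) is (a−1)/b = 54/10.7 ≈ 5.05.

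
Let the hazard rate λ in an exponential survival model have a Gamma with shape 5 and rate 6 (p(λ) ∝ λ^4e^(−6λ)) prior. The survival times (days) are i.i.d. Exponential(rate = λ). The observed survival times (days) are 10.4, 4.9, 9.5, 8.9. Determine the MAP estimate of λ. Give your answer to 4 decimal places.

λ̂_MAP = 0.2015

The Exponential(rate=λ) likelihood is ∝ λ^n e^(−λΣtᵢ). Here n = 4 and Σtᵢ = 10.4 + 4.9 + 9.5 + 8.9 = 33.7.
Posterior ∝ λ^4e^(−6λ) · λ^4e^(−33.7λ) = λ^8e^(−39.7λ), i.e. Gamma(9, 39.7).
Mode = (a−1)/b = 8/39.7 ≈ 0.2015.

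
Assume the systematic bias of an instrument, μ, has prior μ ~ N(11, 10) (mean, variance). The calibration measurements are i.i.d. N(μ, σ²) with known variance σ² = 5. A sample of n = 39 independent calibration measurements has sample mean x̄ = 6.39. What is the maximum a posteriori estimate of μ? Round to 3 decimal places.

μ̂_MAP = 6.448

n = 39, x̄ = 6.39.
For a Normal prior and Normal likelihood with known variance, the posterior is Normal; its mode equals its mean, the precision-weighted average.
Prior precision 1/σ₀² = 1/10 = 0.1; data precision n/σ² = 39/5 = 7.8.
μ̂ = (0.1·11 + 7.8·6.39) / (0.1 + 7.8) = 50.942/7.9 = 25471/3950 ≈ 6.448.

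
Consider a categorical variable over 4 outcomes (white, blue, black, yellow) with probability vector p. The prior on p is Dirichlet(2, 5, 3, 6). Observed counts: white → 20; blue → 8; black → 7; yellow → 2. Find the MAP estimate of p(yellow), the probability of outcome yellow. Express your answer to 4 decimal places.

The posterior is Dirichlet(αᵢ + nᵢ) = Dirichlet(22, 13, 10, 8).
For a Dirichlet(a₁,…,a_K) with all aᵢ > 1, the mode has j-th component (aⱼ − 1)/(Σaᵢ − K).
Here Σaᵢ = 53 and K = 4, so p(yellow) = (8 − 1)/(53 − 4) = 7/49 ≈ 0.1429.

MAP estimate of p(yellow) = 0.1429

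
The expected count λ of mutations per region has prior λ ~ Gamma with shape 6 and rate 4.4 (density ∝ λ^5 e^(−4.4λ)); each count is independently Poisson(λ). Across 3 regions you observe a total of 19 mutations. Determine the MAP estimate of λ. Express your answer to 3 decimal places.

Σxᵢ = 19, n = 3.
Posterior ∝ λ^5e^(−4.4λ) · λ^19e^(−3λ) = λ^24e^(−7.4λ), i.e. Gamma(shape=25, rate=7.4).
The mode of a Gamma(a, b) with a ≥ 1 (shape–rate) is (a−1)/b = 24/7.4 ≈ 3.243.

λ̂_MAP = 3.243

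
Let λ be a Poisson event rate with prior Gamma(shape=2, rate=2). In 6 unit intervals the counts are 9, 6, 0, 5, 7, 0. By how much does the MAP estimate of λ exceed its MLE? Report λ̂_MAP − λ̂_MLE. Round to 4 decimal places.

Σxᵢ = 27. Posterior is Gamma(29, 8); MAP = (29−1)/8 = 28/8 ≈ 3.50000.
MLE = x̄ = 27/6 ≈ 4.50000.
Difference = 28/8 − 27/6 = -1 ≈ -1.0000.

MAP − MLE = -1.0000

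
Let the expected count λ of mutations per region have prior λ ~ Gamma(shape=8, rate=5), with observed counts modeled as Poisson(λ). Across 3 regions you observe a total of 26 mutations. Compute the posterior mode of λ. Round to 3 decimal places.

λ̂_MAP = 4.125

Σxᵢ = 26, n = 3.
Posterior ∝ λ^7e^(−5λ) · λ^26e^(−3λ) = λ^33e^(−8λ), i.e. Gamma(shape=34, rate=8).
The mode of a Gamma(a, b) with a ≥ 1 (shape–rate) is (a−1)/b = 33/8 ≈ 4.125.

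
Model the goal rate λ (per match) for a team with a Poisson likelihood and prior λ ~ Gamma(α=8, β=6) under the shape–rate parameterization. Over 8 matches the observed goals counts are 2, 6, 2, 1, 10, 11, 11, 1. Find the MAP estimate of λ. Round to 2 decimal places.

Σxᵢ = 2+6+2+1+10+11+11+1 = 44, with n = 8.
Posterior ∝ λ^7e^(−6λ) · λ^44e^(−8λ) = λ^51e^(−14λ), i.e. Gamma(shape=52, rate=14).
The mode of a Gamma(a, b) with a ≥ 1 (shape–rate) is (a−1)/b = 51/14 ≈ 3.64.

λ̂_MAP = 3.64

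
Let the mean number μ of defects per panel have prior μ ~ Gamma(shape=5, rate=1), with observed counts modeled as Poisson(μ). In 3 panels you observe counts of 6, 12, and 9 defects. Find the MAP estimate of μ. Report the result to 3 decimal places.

Σxᵢ = 6+12+9 = 27, with n = 3.
Posterior ∝ μ^4e^(−1μ) · μ^27e^(−3μ) = μ^31e^(−4μ), i.e. Gamma(shape=32, rate=4).
The mode of a Gamma(a, b) with a ≥ 1 (shape–rate) is (a−1)/b = 31/4 ≈ 7.750.

μ̂_MAP = 7.750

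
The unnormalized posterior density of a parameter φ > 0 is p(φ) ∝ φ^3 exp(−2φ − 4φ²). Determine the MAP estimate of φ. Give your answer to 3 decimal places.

φ̂_MAP = 0.500

ℓ'(φ) = 3/φ − 2 − 8φ. Setting this to zero and multiplying by φ: 8φ² + 2φ − 3 = 0.
φ = (−2 + √(2² + 4·8·3)) / (2·8) = (−2 + √100) / 16 = (−2 + 10)/16 = 1/2.
ℓ''(φ) = −3/φ² − 8 < 0, confirming a maximum.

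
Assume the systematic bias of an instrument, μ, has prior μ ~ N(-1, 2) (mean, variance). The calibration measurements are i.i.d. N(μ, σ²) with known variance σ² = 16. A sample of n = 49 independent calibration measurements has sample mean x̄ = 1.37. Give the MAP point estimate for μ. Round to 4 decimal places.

μ̂_MAP = 1.0374

n = 49, x̄ = 1.37.
For a Normal prior and Normal likelihood with known variance, the posterior is Normal; its mode equals its mean, the precision-weighted average.
Prior precision 1/σ₀² = 1/2 = 0.5; data precision n/σ² = 49/16 = 3.0625.
μ̂ = (0.5·(-1) + 3.0625·1.37) / (0.5 + 3.0625) = 3.695625/3.5625 = 1971/1900 ≈ 1.0374.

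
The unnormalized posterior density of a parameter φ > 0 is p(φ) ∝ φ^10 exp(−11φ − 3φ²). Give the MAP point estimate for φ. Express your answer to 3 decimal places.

φ̂_MAP = 0.667

ℓ'(φ) = 10/φ − 11 − 6φ. Setting this to zero and multiplying by φ: 6φ² + 11φ − 10 = 0.
φ = (−11 + √(11² + 4·6·10)) / (2·6) = (−11 + √361) / 12 = (−11 + 19)/12 = 2/3.
ℓ''(φ) = −10/φ² − 6 < 0, confirming a maximum.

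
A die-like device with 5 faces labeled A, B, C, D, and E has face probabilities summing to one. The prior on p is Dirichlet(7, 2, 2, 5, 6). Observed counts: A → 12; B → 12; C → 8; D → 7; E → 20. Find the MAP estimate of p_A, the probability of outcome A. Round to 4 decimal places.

The posterior is Dirichlet(αᵢ + nᵢ) = Dirichlet(19, 14, 10, 12, 26).
For a Dirichlet(a₁,…,a_K) with all aᵢ > 1, the mode has j-th component (aⱼ − 1)/(Σaᵢ − K).
Here Σaᵢ = 81 and K = 5, so p_A = (19 − 1)/(81 − 5) = 18/76 ≈ 0.2368.

MAP estimate of p_A = 0.2368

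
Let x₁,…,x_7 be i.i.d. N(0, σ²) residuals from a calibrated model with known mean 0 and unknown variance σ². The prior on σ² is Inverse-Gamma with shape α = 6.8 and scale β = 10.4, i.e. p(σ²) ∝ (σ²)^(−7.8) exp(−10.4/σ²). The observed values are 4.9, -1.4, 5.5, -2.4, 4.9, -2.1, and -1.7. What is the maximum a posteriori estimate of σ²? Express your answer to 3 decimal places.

σ̂²_MAP = 5.048

Sum of squared deviations about the known mean: SS = (4.9−0)² + (-1.4−0)² + (5.5−0)² + (-2.4−0)² + (4.9−0)² + (-2.1−0)² + (-1.7−0)² = 93.29.
The Normal likelihood contributes (σ²)^(−n/2) exp(−SS/(2σ²)), so the posterior is Inverse-Gamma(α + n/2, β + SS/2) = Inverse-Gamma(10.3, 57.045).
The mode of Inverse-Gamma(a, b) is b/(a+1) = 57.045/11.3 ≈ 5.048.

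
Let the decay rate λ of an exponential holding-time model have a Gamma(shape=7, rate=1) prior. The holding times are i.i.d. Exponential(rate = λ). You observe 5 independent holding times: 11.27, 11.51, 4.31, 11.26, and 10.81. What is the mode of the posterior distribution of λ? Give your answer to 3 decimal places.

λ̂_MAP = 0.219

The Exponential(rate=λ) likelihood is ∝ λ^n e^(−λΣtᵢ). Here n = 5 and Σtᵢ = 11.27 + 11.51 + 4.31 + 11.26 + 10.81 = 49.16.
Posterior ∝ λ^6e^(−1λ) · λ^5e^(−49.16λ) = λ^11e^(−50.16λ), i.e. Gamma(12, 50.16).
Mode = (a−1)/b = 11/50.16 ≈ 0.219.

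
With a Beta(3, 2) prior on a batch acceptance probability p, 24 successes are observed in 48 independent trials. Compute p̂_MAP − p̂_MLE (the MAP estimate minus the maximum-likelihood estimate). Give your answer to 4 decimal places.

Posterior is Beta(27, 26); MAP = (27−1)/(53−2) = 26/51 ≈ 0.50980.
MLE ignores the prior: p̂_MLE = k/n = 24/48 ≈ 0.50000.
Difference = 26/51 − 24/48 = 1/102 ≈ 0.0098.

MAP − MLE = 0.0098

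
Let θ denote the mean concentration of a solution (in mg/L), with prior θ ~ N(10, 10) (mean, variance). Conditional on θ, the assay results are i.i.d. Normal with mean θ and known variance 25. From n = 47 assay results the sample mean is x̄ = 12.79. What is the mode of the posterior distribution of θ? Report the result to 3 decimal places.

θ̂_MAP = 12.649

n = 47, x̄ = 12.79.
For a Normal prior and Normal likelihood with known variance, the posterior is Normal; its mode equals its mean, the precision-weighted average.
Prior precision 1/σ₀² = 1/10 = 0.1; data precision n/σ² = 47/25 = 1.88.
θ̂ = (0.1·10 + 1.88·12.79) / (0.1 + 1.88) = 25.0452/1.98 = 6957/550 ≈ 12.649.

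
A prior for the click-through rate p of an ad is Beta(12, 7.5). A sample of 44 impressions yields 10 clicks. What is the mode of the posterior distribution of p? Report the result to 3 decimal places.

Prior: Beta(12, 7.5).
Data: 10 successes in 44 trials. The binomial likelihood contributes p^10(1−p)^34, so the posterior is Beta(12+10, 7.5+34) = Beta(22, 41.5).
For Beta(a, b) with a, b > 1 the mode is (a−1)/(a+b−2) = 21/61.5 ≈ 0.341.

p̂_MAP = 0.341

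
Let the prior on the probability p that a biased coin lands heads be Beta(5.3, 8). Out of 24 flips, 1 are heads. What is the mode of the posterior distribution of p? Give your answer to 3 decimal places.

p̂_MAP = 0.150

Prior: Beta(5.3, 8).
Data: 1 success in 24 trials. The binomial likelihood contributes p(1−p)^23, so the posterior is Beta(5.3+1, 8+23) = Beta(6.3, 31).
For Beta(a, b) with a, b > 1 the mode is (a−1)/(a+b−2) = 5.3/35.3 ≈ 0.150.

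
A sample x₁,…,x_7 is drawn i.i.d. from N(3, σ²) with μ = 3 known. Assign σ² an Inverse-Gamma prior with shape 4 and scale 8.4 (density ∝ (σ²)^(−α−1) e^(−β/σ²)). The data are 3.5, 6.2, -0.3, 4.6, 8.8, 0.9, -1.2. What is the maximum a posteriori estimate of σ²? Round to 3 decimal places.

Sum of squared deviations about the known mean: SS = (3.5−3)² + (6.2−3)² + (-0.3−3)² + (4.6−3)² + (8.8−3)² + (0.9−3)² + (-1.2−3)² = 79.63.
The Normal likelihood contributes (σ²)^(−n/2) exp(−SS/(2σ²)), so the posterior is Inverse-Gamma(α + n/2, β + SS/2) = Inverse-Gamma(7.5, 48.215).
The mode of Inverse-Gamma(a, b) is b/(a+1) = 48.215/8.5 ≈ 5.672.

σ̂²_MAP = 5.672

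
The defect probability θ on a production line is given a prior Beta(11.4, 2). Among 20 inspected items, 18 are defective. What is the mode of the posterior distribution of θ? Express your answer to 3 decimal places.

Prior: Beta(11.4, 2).
Data: 18 successes in 20 trials. The binomial likelihood contributes θ^18(1−θ)^2, so the posterior is Beta(11.4+18, 2+2) = Beta(29.4, 4).
For Beta(a, b) with a, b > 1 the mode is (a−1)/(a+b−2) = 28.4/31.4 ≈ 0.904.

θ̂_MAP = 0.904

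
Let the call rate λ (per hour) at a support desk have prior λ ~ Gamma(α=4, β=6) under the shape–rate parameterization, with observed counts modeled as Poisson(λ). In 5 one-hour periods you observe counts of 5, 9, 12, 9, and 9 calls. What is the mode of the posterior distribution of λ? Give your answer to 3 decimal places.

λ̂_MAP = 4.273

Σxᵢ = 5+9+12+9+9 = 44, with n = 5.
Posterior ∝ λ^3e^(−6λ) · λ^44e^(−5λ) = λ^47e^(−11λ), i.e. Gamma(shape=48, rate=11).
The mode of a Gamma(a, b) with a ≥ 1 (shape–rate) is (a−1)/b = 47/11 ≈ 4.273.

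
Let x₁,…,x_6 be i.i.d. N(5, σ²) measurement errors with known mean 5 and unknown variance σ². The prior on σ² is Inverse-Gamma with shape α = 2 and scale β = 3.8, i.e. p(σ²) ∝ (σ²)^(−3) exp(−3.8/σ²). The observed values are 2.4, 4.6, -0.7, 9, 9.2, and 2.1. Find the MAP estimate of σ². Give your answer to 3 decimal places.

Sum of squared deviations about the known mean: SS = (2.4−5)² + (4.6−5)² + (-0.7−5)² + (9−5)² + (9.2−5)² + (2.1−5)² = 81.46.
The Normal likelihood contributes (σ²)^(−n/2) exp(−SS/(2σ²)), so the posterior is Inverse-Gamma(α + n/2, β + SS/2) = Inverse-Gamma(5, 44.53).
The mode of Inverse-Gamma(a, b) is b/(a+1) = 44.53/6 ≈ 7.422.

σ̂²_MAP = 7.422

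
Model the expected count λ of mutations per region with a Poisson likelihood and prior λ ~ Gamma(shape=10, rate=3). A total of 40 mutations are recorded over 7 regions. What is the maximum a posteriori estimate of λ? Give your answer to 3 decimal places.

Σxᵢ = 40, n = 7.
Posterior ∝ λ^9e^(−3λ) · λ^40e^(−7λ) = λ^49e^(−10λ), i.e. Gamma(shape=50, rate=10).
The mode of a Gamma(a, b) with a ≥ 1 (shape–rate) is (a−1)/b = 49/10 ≈ 4.900.

λ̂_MAP = 4.900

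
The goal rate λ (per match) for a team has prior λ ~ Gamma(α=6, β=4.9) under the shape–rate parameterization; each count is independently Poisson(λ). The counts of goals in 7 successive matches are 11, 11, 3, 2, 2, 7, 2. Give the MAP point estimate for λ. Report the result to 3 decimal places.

λ̂_MAP = 3.613

Σxᵢ = 11+11+3+2+2+7+2 = 38, with n = 7.
Posterior ∝ λ^5e^(−4.9λ) · λ^38e^(−7λ) = λ^43e^(−11.9λ), i.e. Gamma(shape=44, rate=11.9).
The mode of a Gamma(a, b) with a ≥ 1 (shape–rate) is (a−1)/b = 43/11.9 ≈ 3.613.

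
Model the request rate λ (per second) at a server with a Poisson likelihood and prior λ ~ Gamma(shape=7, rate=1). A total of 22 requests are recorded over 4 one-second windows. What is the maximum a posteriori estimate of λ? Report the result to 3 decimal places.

Σxᵢ = 22, n = 4.
Posterior ∝ λ^6e^(−1λ) · λ^22e^(−4λ) = λ^28e^(−5λ), i.e. Gamma(shape=29, rate=5).
The mode of a Gamma(a, b) with a ≥ 1 (shape–rate) is (a−1)/b = 28/5 ≈ 5.600.

λ̂_MAP = 5.600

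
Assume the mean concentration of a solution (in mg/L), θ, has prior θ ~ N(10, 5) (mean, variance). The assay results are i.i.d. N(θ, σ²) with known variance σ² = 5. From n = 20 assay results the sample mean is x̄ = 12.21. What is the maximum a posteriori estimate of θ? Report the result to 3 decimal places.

n = 20, x̄ = 12.21.
For a Normal prior and Normal likelihood with known variance, the posterior is Normal; its mode equals its mean, the precision-weighted average.
Prior precision 1/σ₀² = 1/5 = 0.2; data precision n/σ² = 20/5 = 4.
θ̂ = (0.2·10 + 4·12.21) / (0.2 + 4) = 50.84/4.2 = 1271/105 ≈ 12.105.

θ̂_MAP = 12.105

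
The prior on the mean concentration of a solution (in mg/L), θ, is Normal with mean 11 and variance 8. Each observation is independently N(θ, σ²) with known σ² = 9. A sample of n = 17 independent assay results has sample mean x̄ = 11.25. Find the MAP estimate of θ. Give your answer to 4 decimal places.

θ̂_MAP = 11.2345

n = 17, x̄ = 11.25.
For a Normal prior and Normal likelihood with known variance, the posterior is Normal; its mode equals its mean, the precision-weighted average.
Prior precision 1/σ₀² = 1/8 = 0.125; data precision n/σ² = 17/9.
θ̂ = (0.125·11 + (17/9)·11.25) / (0.125 + 17/9) = 22.625/(145/72) = 1629/145 ≈ 11.2345.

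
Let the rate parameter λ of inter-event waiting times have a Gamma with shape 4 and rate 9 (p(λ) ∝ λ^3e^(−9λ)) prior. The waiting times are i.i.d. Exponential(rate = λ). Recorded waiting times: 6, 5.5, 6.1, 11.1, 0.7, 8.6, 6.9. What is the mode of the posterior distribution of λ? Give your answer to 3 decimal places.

λ̂_MAP = 0.186

The Exponential(rate=λ) likelihood is ∝ λ^n e^(−λΣtᵢ). Here n = 7 and Σtᵢ = 6 + 5.5 + 6.1 + 11.1 + 0.7 + 8.6 + 6.9 = 44.9.
Posterior ∝ λ^3e^(−9λ) · λ^7e^(−44.9λ) = λ^10e^(−53.9λ), i.e. Gamma(11, 53.9).
Mode = (a−1)/b = 10/53.9 ≈ 0.186.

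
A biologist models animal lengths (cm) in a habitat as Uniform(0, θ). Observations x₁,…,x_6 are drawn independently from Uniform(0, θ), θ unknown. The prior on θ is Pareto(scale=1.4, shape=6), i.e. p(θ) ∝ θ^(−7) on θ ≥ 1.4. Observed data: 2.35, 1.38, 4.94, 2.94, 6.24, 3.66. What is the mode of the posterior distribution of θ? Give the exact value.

The Uniform(0, θ) likelihood is θ^(−n) for θ ≥ max(xᵢ), zero otherwise. Here max(xᵢ) = 6.24.
Posterior ∝ θ^(−7) · θ^(−6) = θ^(−13) on θ ≥ max(1.4, 6.24) = 6.24.
This density is strictly decreasing in θ, so the posterior mode lies at the lower boundary of the support.

θ̂_MAP = 6.24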